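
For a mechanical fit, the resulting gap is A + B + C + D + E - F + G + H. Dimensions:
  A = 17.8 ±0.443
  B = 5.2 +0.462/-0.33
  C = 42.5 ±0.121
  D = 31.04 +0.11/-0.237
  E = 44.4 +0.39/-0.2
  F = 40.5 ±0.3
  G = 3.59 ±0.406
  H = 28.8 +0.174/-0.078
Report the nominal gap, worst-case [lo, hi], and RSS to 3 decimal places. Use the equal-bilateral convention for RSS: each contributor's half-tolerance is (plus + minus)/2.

nominal=132.830 wc=[130.715,135.236] rss=0.869

Stack each dimension's contribution:
  +A: nom +17.800 → Σnom=17.800; wc +0.443/-0.443 → slack +0.443/-0.443; half-tol=0.443, Σhalf²=0.196249
  +B: nom +5.200 → Σnom=23.000; wc +0.462/-0.330 → slack +0.905/-0.773; half-tol=0.396, Σhalf²=0.353065
  +C: nom +42.500 → Σnom=65.500; wc +0.121/-0.121 → slack +1.026/-0.894; half-tol=0.121, Σhalf²=0.367706
  +D: nom +31.040 → Σnom=96.540; wc +0.110/-0.237 → slack +1.136/-1.131; half-tol=0.173, Σhalf²=0.397808
  +E: nom +44.400 → Σnom=140.940; wc +0.390/-0.200 → slack +1.526/-1.331; half-tol=0.295, Σhalf²=0.484833
  -F: nom -40.500 → Σnom=100.440; wc +0.300/-0.300 → slack +1.826/-1.631; half-tol=0.300, Σhalf²=0.574833
  +G: nom +3.590 → Σnom=104.030; wc +0.406/-0.406 → slack +2.232/-2.037; half-tol=0.406, Σhalf²=0.739669
  +H: nom +28.800 → Σnom=132.830; wc +0.174/-0.078 → slack +2.406/-2.115; half-tol=0.126, Σhalf²=0.755545
Nominal = 132.830. Worst-case = [132.830 - 2.115, 132.830 + 2.406] = [130.715, 135.236]. RSS = √0.755545 = 0.869.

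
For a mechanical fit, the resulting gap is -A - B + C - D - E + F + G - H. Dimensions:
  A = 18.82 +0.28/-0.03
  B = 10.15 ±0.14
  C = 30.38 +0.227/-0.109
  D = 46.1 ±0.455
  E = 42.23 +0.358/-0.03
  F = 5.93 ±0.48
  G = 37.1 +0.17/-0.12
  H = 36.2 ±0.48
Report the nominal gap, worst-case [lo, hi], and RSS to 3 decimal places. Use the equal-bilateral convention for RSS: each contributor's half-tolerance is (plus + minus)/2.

nominal=-80.090 wc=[-82.512,-78.078] rss=0.893

Stack each dimension's contribution:
  -A: nom -18.820 → Σnom=-18.820; wc +0.030/-0.280 → slack +0.030/-0.280; half-tol=0.155, Σhalf²=0.024025
  -B: nom -10.150 → Σnom=-28.970; wc +0.140/-0.140 → slack +0.170/-0.420; half-tol=0.140, Σhalf²=0.043625
  +C: nom +30.380 → Σnom=1.410; wc +0.227/-0.109 → slack +0.397/-0.529; half-tol=0.168, Σhalf²=0.071849
  -D: nom -46.100 → Σnom=-44.690; wc +0.455/-0.455 → slack +0.852/-0.984; half-tol=0.455, Σhalf²=0.278874
  -E: nom -42.230 → Σnom=-86.920; wc +0.030/-0.358 → slack +0.882/-1.342; half-tol=0.194, Σhalf²=0.316510
  +F: nom +5.930 → Σnom=-80.990; wc +0.480/-0.480 → slack +1.362/-1.822; half-tol=0.480, Σhalf²=0.546910
  +G: nom +37.100 → Σnom=-43.890; wc +0.170/-0.120 → slack +1.532/-1.942; half-tol=0.145, Σhalf²=0.567935
  -H: nom -36.200 → Σnom=-80.090; wc +0.480/-0.480 → slack +2.012/-2.422; half-tol=0.480, Σhalf²=0.798335
Nominal = -80.090. Worst-case = [-80.090 - 2.422, -80.090 + 2.012] = [-82.512, -78.078]. RSS = √0.798335 = 0.893.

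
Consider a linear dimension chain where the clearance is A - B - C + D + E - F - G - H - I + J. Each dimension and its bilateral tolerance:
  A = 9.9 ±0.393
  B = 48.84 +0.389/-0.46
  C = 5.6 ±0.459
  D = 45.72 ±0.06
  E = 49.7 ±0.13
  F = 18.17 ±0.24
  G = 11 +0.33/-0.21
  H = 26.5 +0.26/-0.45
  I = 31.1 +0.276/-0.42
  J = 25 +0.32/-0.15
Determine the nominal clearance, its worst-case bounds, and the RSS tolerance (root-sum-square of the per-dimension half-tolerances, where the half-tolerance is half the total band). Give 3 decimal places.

Stack each dimension's contribution:
  +A: nom +9.900 → Σnom=9.900; wc +0.393/-0.393 → slack +0.393/-0.393; half-tol=0.393, Σhalf²=0.154449
  -B: nom -48.840 → Σnom=-38.940; wc +0.460/-0.389 → slack +0.853/-0.782; half-tol=0.424, Σhalf²=0.334649
  -C: nom -5.600 → Σnom=-44.540; wc +0.459/-0.459 → slack +1.312/-1.241; half-tol=0.459, Σhalf²=0.545330
  +D: nom +45.720 → Σnom=1.180; wc +0.060/-0.060 → slack +1.372/-1.301; half-tol=0.060, Σhalf²=0.548930
  +E: nom +49.700 → Σnom=50.880; wc +0.130/-0.130 → slack +1.502/-1.431; half-tol=0.130, Σhalf²=0.565830
  -F: nom -18.170 → Σnom=32.710; wc +0.240/-0.240 → slack +1.742/-1.671; half-tol=0.240, Σhalf²=0.623430
  -G: nom -11.000 → Σnom=21.710; wc +0.210/-0.330 → slack +1.952/-2.001; half-tol=0.270, Σhalf²=0.696330
  -H: nom -26.500 → Σnom=-4.790; wc +0.450/-0.260 → slack +2.402/-2.261; half-tol=0.355, Σhalf²=0.822355
  -I: nom -31.100 → Σnom=-35.890; wc +0.420/-0.276 → slack +2.822/-2.537; half-tol=0.348, Σhalf²=0.943459
  +J: nom +25.000 → Σnom=-10.890; wc +0.320/-0.150 → slack +3.142/-2.687; half-tol=0.235, Σhalf²=0.998684
Nominal = -10.890. Worst-case = [-10.890 - 2.687, -10.890 + 3.142] = [-13.577, -7.748]. RSS = √0.998684 = 0.999.

nominal=-10.890 wc=[-13.577,-7.748] rss=0.999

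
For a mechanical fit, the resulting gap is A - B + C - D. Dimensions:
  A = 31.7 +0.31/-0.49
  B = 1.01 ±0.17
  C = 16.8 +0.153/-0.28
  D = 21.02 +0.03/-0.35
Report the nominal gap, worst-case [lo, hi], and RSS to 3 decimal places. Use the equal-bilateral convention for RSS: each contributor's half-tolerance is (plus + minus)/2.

nominal=26.470 wc=[25.500,27.453] rss=0.521

Stack each dimension's contribution:
  +A: nom +31.700 → Σnom=31.700; wc +0.310/-0.490 → slack +0.310/-0.490; half-tol=0.400, Σhalf²=0.160000
  -B: nom -1.010 → Σnom=30.690; wc +0.170/-0.170 → slack +0.480/-0.660; half-tol=0.170, Σhalf²=0.188900
  +C: nom +16.800 → Σnom=47.490; wc +0.153/-0.280 → slack +0.633/-0.940; half-tol=0.217, Σhalf²=0.235772
  -D: nom -21.020 → Σnom=26.470; wc +0.350/-0.030 → slack +0.983/-0.970; half-tol=0.190, Σhalf²=0.271872
Nominal = 26.470. Worst-case = [26.470 - 0.970, 26.470 + 0.983] = [25.500, 27.453]. RSS = √0.271872 = 0.521.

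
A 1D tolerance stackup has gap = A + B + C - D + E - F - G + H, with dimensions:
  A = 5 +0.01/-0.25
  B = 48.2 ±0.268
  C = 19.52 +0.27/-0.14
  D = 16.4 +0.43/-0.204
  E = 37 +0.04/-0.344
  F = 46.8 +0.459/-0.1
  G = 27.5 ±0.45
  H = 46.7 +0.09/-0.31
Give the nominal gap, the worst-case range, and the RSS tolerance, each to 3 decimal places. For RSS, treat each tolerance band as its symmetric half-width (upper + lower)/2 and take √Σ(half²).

nominal=65.720 wc=[63.069,67.152] rss=0.767

Stack each dimension's contribution:
  +A: nom +5.000 → Σnom=5.000; wc +0.010/-0.250 → slack +0.010/-0.250; half-tol=0.130, Σhalf²=0.016900
  +B: nom +48.200 → Σnom=53.200; wc +0.268/-0.268 → slack +0.278/-0.518; half-tol=0.268, Σhalf²=0.088724
  +C: nom +19.520 → Σnom=72.720; wc +0.270/-0.140 → slack +0.548/-0.658; half-tol=0.205, Σhalf²=0.130749
  -D: nom -16.400 → Σnom=56.320; wc +0.204/-0.430 → slack +0.752/-1.088; half-tol=0.317, Σhalf²=0.231238
  +E: nom +37.000 → Σnom=93.320; wc +0.040/-0.344 → slack +0.792/-1.432; half-tol=0.192, Σhalf²=0.268102
  -F: nom -46.800 → Σnom=46.520; wc +0.100/-0.459 → slack +0.892/-1.891; half-tol=0.280, Σhalf²=0.346222
  -G: nom -27.500 → Σnom=19.020; wc +0.450/-0.450 → slack +1.342/-2.341; half-tol=0.450, Σhalf²=0.548722
  +H: nom +46.700 → Σnom=65.720; wc +0.090/-0.310 → slack +1.432/-2.651; half-tol=0.200, Σhalf²=0.588722
Nominal = 65.720. Worst-case = [65.720 - 2.651, 65.720 + 1.432] = [63.069, 67.152]. RSS = √0.588722 = 0.767.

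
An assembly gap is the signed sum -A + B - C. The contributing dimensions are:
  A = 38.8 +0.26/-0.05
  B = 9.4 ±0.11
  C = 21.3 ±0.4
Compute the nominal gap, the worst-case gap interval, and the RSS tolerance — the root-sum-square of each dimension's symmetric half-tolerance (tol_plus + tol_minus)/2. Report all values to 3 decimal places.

Stack each dimension's contribution:
  -A: nom -38.800 → Σnom=-38.800; wc +0.050/-0.260 → slack +0.050/-0.260; half-tol=0.155, Σhalf²=0.024025
  +B: nom +9.400 → Σnom=-29.400; wc +0.110/-0.110 → slack +0.160/-0.370; half-tol=0.110, Σhalf²=0.036125
  -C: nom -21.300 → Σnom=-50.700; wc +0.400/-0.400 → slack +0.560/-0.770; half-tol=0.400, Σhalf²=0.196125
Nominal = -50.700. Worst-case = [-50.700 - 0.770, -50.700 + 0.560] = [-51.470, -50.140]. RSS = √0.196125 = 0.443.

nominal=-50.700 wc=[-51.470,-50.140] rss=0.443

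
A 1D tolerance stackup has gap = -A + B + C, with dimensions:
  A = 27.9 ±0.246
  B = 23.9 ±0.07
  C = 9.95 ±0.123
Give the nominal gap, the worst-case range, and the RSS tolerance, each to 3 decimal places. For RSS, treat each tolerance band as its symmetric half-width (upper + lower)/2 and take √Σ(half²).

Stack each dimension's contribution:
  -A: nom -27.900 → Σnom=-27.900; wc +0.246/-0.246 → slack +0.246/-0.246; half-tol=0.246, Σhalf²=0.060516
  +B: nom +23.900 → Σnom=-4.000; wc +0.070/-0.070 → slack +0.316/-0.316; half-tol=0.070, Σhalf²=0.065416
  +C: nom +9.950 → Σnom=5.950; wc +0.123/-0.123 → slack +0.439/-0.439; half-tol=0.123, Σhalf²=0.080545
Nominal = 5.950. Worst-case = [5.950 - 0.439, 5.950 + 0.439] = [5.511, 6.389]. RSS = √0.080545 = 0.284.

nominal=5.950 wc=[5.511,6.389] rss=0.284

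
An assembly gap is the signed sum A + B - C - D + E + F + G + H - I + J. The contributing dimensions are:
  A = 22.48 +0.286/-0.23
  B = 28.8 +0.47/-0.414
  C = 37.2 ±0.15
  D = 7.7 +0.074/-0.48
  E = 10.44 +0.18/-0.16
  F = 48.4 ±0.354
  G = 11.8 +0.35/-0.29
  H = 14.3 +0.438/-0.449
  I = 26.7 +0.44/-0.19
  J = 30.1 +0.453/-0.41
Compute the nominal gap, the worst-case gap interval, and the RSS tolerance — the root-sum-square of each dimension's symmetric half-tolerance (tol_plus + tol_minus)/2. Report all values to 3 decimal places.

nominal=94.720 wc=[91.749,98.071] rss=1.049

Stack each dimension's contribution:
  +A: nom +22.480 → Σnom=22.480; wc +0.286/-0.230 → slack +0.286/-0.230; half-tol=0.258, Σhalf²=0.066564
  +B: nom +28.800 → Σnom=51.280; wc +0.470/-0.414 → slack +0.756/-0.644; half-tol=0.442, Σhalf²=0.261928
  -C: nom -37.200 → Σnom=14.080; wc +0.150/-0.150 → slack +0.906/-0.794; half-tol=0.150, Σhalf²=0.284428
  -D: nom -7.700 → Σnom=6.380; wc +0.480/-0.074 → slack +1.386/-0.868; half-tol=0.277, Σhalf²=0.361157
  +E: nom +10.440 → Σnom=16.820; wc +0.180/-0.160 → slack +1.566/-1.028; half-tol=0.170, Σhalf²=0.390057
  +F: nom +48.400 → Σnom=65.220; wc +0.354/-0.354 → slack +1.920/-1.382; half-tol=0.354, Σhalf²=0.515373
  +G: nom +11.800 → Σnom=77.020; wc +0.350/-0.290 → slack +2.270/-1.672; half-tol=0.320, Σhalf²=0.617773
  +H: nom +14.300 → Σnom=91.320; wc +0.438/-0.449 → slack +2.708/-2.121; half-tol=0.444, Σhalf²=0.814465
  -I: nom -26.700 → Σnom=64.620; wc +0.190/-0.440 → slack +2.898/-2.561; half-tol=0.315, Σhalf²=0.913690
  +J: nom +30.100 → Σnom=94.720; wc +0.453/-0.410 → slack +3.351/-2.971; half-tol=0.431, Σhalf²=1.099882
Nominal = 94.720. Worst-case = [94.720 - 2.971, 94.720 + 3.351] = [91.749, 98.071]. RSS = √1.099882 = 1.049.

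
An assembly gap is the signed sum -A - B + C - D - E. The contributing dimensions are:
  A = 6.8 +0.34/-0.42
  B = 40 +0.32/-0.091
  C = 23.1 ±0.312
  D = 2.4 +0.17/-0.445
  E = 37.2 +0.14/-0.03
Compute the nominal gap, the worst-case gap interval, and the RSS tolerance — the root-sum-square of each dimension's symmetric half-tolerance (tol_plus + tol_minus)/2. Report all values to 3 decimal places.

Stack each dimension's contribution:
  -A: nom -6.800 → Σnom=-6.800; wc +0.420/-0.340 → slack +0.420/-0.340; half-tol=0.380, Σhalf²=0.144400
  -B: nom -40.000 → Σnom=-46.800; wc +0.091/-0.320 → slack +0.511/-0.660; half-tol=0.206, Σhalf²=0.186630
  +C: nom +23.100 → Σnom=-23.700; wc +0.312/-0.312 → slack +0.823/-0.972; half-tol=0.312, Σhalf²=0.283974
  -D: nom -2.400 → Σnom=-26.100; wc +0.445/-0.170 → slack +1.268/-1.142; half-tol=0.307, Σhalf²=0.378530
  -E: nom -37.200 → Σnom=-63.300; wc +0.030/-0.140 → slack +1.298/-1.282; half-tol=0.085, Σhalf²=0.385755
Nominal = -63.300. Worst-case = [-63.300 - 1.282, -63.300 + 1.298] = [-64.582, -62.002]. RSS = √0.385755 = 0.621.

nominal=-63.300 wc=[-64.582,-62.002] rss=0.621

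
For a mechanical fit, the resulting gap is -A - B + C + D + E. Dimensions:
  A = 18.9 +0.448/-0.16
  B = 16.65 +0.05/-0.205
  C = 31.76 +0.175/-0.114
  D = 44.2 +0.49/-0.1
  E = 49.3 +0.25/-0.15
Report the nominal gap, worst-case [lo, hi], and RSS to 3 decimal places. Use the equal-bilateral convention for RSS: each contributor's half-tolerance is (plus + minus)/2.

nominal=89.710 wc=[88.848,90.990] rss=0.507

Stack each dimension's contribution:
  -A: nom -18.900 → Σnom=-18.900; wc +0.160/-0.448 → slack +0.160/-0.448; half-tol=0.304, Σhalf²=0.092416
  -B: nom -16.650 → Σnom=-35.550; wc +0.205/-0.050 → slack +0.365/-0.498; half-tol=0.128, Σhalf²=0.108672
  +C: nom +31.760 → Σnom=-3.790; wc +0.175/-0.114 → slack +0.540/-0.612; half-tol=0.144, Σhalf²=0.129552
  +D: nom +44.200 → Σnom=40.410; wc +0.490/-0.100 → slack +1.030/-0.712; half-tol=0.295, Σhalf²=0.216577
  +E: nom +49.300 → Σnom=89.710; wc +0.250/-0.150 → slack +1.280/-0.862; half-tol=0.200, Σhalf²=0.256578
Nominal = 89.710. Worst-case = [89.710 - 0.862, 89.710 + 1.280] = [88.848, 90.990]. RSS = √0.256578 = 0.507.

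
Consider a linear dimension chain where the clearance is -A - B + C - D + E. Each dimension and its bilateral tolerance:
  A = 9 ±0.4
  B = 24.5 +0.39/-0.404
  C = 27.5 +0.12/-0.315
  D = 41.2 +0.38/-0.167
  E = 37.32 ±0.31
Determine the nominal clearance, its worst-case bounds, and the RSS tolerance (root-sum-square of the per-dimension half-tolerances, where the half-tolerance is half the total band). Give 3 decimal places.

Stack each dimension's contribution:
  -A: nom -9.000 → Σnom=-9.000; wc +0.400/-0.400 → slack +0.400/-0.400; half-tol=0.400, Σhalf²=0.160000
  -B: nom -24.500 → Σnom=-33.500; wc +0.404/-0.390 → slack +0.804/-0.790; half-tol=0.397, Σhalf²=0.317609
  +C: nom +27.500 → Σnom=-6.000; wc +0.120/-0.315 → slack +0.924/-1.105; half-tol=0.217, Σhalf²=0.364915
  -D: nom -41.200 → Σnom=-47.200; wc +0.167/-0.380 → slack +1.091/-1.485; half-tol=0.274, Σhalf²=0.439718
  +E: nom +37.320 → Σnom=-9.880; wc +0.310/-0.310 → slack +1.401/-1.795; half-tol=0.310, Σhalf²=0.535818
Nominal = -9.880. Worst-case = [-9.880 - 1.795, -9.880 + 1.401] = [-11.675, -8.479]. RSS = √0.535818 = 0.732.

nominal=-9.880 wc=[-11.675,-8.479] rss=0.732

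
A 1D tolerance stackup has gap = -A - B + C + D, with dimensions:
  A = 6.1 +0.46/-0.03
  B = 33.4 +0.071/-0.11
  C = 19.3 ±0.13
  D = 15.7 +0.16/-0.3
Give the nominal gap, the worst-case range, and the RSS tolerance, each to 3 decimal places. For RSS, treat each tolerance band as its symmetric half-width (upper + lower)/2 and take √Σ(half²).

Stack each dimension's contribution:
  -A: nom -6.100 → Σnom=-6.100; wc +0.030/-0.460 → slack +0.030/-0.460; half-tol=0.245, Σhalf²=0.060025
  -B: nom -33.400 → Σnom=-39.500; wc +0.110/-0.071 → slack +0.140/-0.531; half-tol=0.090, Σhalf²=0.068215
  +C: nom +19.300 → Σnom=-20.200; wc +0.130/-0.130 → slack +0.270/-0.661; half-tol=0.130, Σhalf²=0.085115
  +D: nom +15.700 → Σnom=-4.500; wc +0.160/-0.300 → slack +0.430/-0.961; half-tol=0.230, Σhalf²=0.138015
Nominal = -4.500. Worst-case = [-4.500 - 0.961, -4.500 + 0.430] = [-5.461, -4.070]. RSS = √0.138015 = 0.372.

nominal=-4.500 wc=[-5.461,-4.070] rss=0.372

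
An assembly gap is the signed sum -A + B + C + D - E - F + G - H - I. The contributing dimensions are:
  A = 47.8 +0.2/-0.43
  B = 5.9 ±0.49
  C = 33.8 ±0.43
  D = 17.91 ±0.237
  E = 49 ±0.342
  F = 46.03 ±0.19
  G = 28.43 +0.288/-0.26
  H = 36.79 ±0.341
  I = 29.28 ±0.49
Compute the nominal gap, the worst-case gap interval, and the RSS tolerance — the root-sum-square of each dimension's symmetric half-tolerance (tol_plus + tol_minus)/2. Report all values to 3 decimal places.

Stack each dimension's contribution:
  -A: nom -47.800 → Σnom=-47.800; wc +0.430/-0.200 → slack +0.430/-0.200; half-tol=0.315, Σhalf²=0.099225
  +B: nom +5.900 → Σnom=-41.900; wc +0.490/-0.490 → slack +0.920/-0.690; half-tol=0.490, Σhalf²=0.339325
  +C: nom +33.800 → Σnom=-8.100; wc +0.430/-0.430 → slack +1.350/-1.120; half-tol=0.430, Σhalf²=0.524225
  +D: nom +17.910 → Σnom=9.810; wc +0.237/-0.237 → slack +1.587/-1.357; half-tol=0.237, Σhalf²=0.580394
  -E: nom -49.000 → Σnom=-39.190; wc +0.342/-0.342 → slack +1.929/-1.699; half-tol=0.342, Σhalf²=0.697358
  -F: nom -46.030 → Σnom=-85.220; wc +0.190/-0.190 → slack +2.119/-1.889; half-tol=0.190, Σhalf²=0.733458
  +G: nom +28.430 → Σnom=-56.790; wc +0.288/-0.260 → slack +2.407/-2.149; half-tol=0.274, Σhalf²=0.808534
  -H: nom -36.790 → Σnom=-93.580; wc +0.341/-0.341 → slack +2.748/-2.490; half-tol=0.341, Σhalf²=0.924815
  -I: nom -29.280 → Σnom=-122.860; wc +0.490/-0.490 → slack +3.238/-2.980; half-tol=0.490, Σhalf²=1.164915
Nominal = -122.860. Worst-case = [-122.860 - 2.980, -122.860 + 3.238] = [-125.840, -119.622]. RSS = √1.164915 = 1.079.

nominal=-122.860 wc=[-125.840,-119.622] rss=1.079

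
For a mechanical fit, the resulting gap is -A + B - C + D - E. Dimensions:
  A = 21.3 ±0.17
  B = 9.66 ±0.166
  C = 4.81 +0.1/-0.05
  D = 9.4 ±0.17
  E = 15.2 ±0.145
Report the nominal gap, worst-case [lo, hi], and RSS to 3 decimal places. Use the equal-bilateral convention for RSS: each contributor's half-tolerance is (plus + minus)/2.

nominal=-22.250 wc=[-23.001,-21.549] rss=0.335

Stack each dimension's contribution:
  -A: nom -21.300 → Σnom=-21.300; wc +0.170/-0.170 → slack +0.170/-0.170; half-tol=0.170, Σhalf²=0.028900
  +B: nom +9.660 → Σnom=-11.640; wc +0.166/-0.166 → slack +0.336/-0.336; half-tol=0.166, Σhalf²=0.056456
  -C: nom -4.810 → Σnom=-16.450; wc +0.050/-0.100 → slack +0.386/-0.436; half-tol=0.075, Σhalf²=0.062081
  +D: nom +9.400 → Σnom=-7.050; wc +0.170/-0.170 → slack +0.556/-0.606; half-tol=0.170, Σhalf²=0.090981
  -E: nom -15.200 → Σnom=-22.250; wc +0.145/-0.145 → slack +0.701/-0.751; half-tol=0.145, Σhalf²=0.112006
Nominal = -22.250. Worst-case = [-22.250 - 0.751, -22.250 + 0.701] = [-23.001, -21.549]. RSS = √0.112006 = 0.335.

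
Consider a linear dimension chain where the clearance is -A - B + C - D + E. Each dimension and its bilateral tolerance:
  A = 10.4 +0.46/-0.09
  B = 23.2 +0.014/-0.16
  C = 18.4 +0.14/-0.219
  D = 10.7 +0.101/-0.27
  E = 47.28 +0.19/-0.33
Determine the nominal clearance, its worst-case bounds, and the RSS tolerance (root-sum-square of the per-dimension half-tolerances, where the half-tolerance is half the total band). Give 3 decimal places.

nominal=21.380 wc=[20.256,22.230] rss=0.466

Stack each dimension's contribution:
  -A: nom -10.400 → Σnom=-10.400; wc +0.090/-0.460 → slack +0.090/-0.460; half-tol=0.275, Σhalf²=0.075625
  -B: nom -23.200 → Σnom=-33.600; wc +0.160/-0.014 → slack +0.250/-0.474; half-tol=0.087, Σhalf²=0.083194
  +C: nom +18.400 → Σnom=-15.200; wc +0.140/-0.219 → slack +0.390/-0.693; half-tol=0.179, Σhalf²=0.115414
  -D: nom -10.700 → Σnom=-25.900; wc +0.270/-0.101 → slack +0.660/-0.794; half-tol=0.185, Σhalf²=0.149825
  +E: nom +47.280 → Σnom=21.380; wc +0.190/-0.330 → slack +0.850/-1.124; half-tol=0.260, Σhalf²=0.217425
Nominal = 21.380. Worst-case = [21.380 - 1.124, 21.380 + 0.850] = [20.256, 22.230]. RSS = √0.217425 = 0.466.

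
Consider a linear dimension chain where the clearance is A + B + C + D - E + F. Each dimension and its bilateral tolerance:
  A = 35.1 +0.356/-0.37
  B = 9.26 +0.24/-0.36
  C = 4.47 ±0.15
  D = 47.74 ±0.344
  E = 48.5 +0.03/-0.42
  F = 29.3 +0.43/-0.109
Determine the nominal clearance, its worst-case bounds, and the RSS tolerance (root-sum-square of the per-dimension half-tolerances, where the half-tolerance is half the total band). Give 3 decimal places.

nominal=77.370 wc=[76.007,79.310] rss=0.697

Stack each dimension's contribution:
  +A: nom +35.100 → Σnom=35.100; wc +0.356/-0.370 → slack +0.356/-0.370; half-tol=0.363, Σhalf²=0.131769
  +B: nom +9.260 → Σnom=44.360; wc +0.240/-0.360 → slack +0.596/-0.730; half-tol=0.300, Σhalf²=0.221769
  +C: nom +4.470 → Σnom=48.830; wc +0.150/-0.150 → slack +0.746/-0.880; half-tol=0.150, Σhalf²=0.244269
  +D: nom +47.740 → Σnom=96.570; wc +0.344/-0.344 → slack +1.090/-1.224; half-tol=0.344, Σhalf²=0.362605
  -E: nom -48.500 → Σnom=48.070; wc +0.420/-0.030 → slack +1.510/-1.254; half-tol=0.225, Σhalf²=0.413230
  +F: nom +29.300 → Σnom=77.370; wc +0.430/-0.109 → slack +1.940/-1.363; half-tol=0.270, Σhalf²=0.485860
Nominal = 77.370. Worst-case = [77.370 - 1.363, 77.370 + 1.940] = [76.007, 79.310]. RSS = √0.485860 = 0.697.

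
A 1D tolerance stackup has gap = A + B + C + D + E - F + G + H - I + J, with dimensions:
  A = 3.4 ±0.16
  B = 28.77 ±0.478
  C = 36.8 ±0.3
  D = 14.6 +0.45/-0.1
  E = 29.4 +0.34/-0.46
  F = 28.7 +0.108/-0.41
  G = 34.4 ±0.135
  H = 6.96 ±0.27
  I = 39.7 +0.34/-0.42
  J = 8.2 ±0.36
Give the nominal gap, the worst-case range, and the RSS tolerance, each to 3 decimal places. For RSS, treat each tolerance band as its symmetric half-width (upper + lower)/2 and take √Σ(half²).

Stack each dimension's contribution:
  +A: nom +3.400 → Σnom=3.400; wc +0.160/-0.160 → slack +0.160/-0.160; half-tol=0.160, Σhalf²=0.025600
  +B: nom +28.770 → Σnom=32.170; wc +0.478/-0.478 → slack +0.638/-0.638; half-tol=0.478, Σhalf²=0.254084
  +C: nom +36.800 → Σnom=68.970; wc +0.300/-0.300 → slack +0.938/-0.938; half-tol=0.300, Σhalf²=0.344084
  +D: nom +14.600 → Σnom=83.570; wc +0.450/-0.100 → slack +1.388/-1.038; half-tol=0.275, Σhalf²=0.419709
  +E: nom +29.400 → Σnom=112.970; wc +0.340/-0.460 → slack +1.728/-1.498; half-tol=0.400, Σhalf²=0.579709
  -F: nom -28.700 → Σnom=84.270; wc +0.410/-0.108 → slack +2.138/-1.606; half-tol=0.259, Σhalf²=0.646790
  +G: nom +34.400 → Σnom=118.670; wc +0.135/-0.135 → slack +2.273/-1.741; half-tol=0.135, Σhalf²=0.665015
  +H: nom +6.960 → Σnom=125.630; wc +0.270/-0.270 → slack +2.543/-2.011; half-tol=0.270, Σhalf²=0.737915
  -I: nom -39.700 → Σnom=85.930; wc +0.420/-0.340 → slack +2.963/-2.351; half-tol=0.380, Σhalf²=0.882315
  +J: nom +8.200 → Σnom=94.130; wc +0.360/-0.360 → slack +3.323/-2.711; half-tol=0.360, Σhalf²=1.011915
Nominal = 94.130. Worst-case = [94.130 - 2.711, 94.130 + 3.323] = [91.419, 97.453]. RSS = √1.011915 = 1.006.

nominal=94.130 wc=[91.419,97.453] rss=1.006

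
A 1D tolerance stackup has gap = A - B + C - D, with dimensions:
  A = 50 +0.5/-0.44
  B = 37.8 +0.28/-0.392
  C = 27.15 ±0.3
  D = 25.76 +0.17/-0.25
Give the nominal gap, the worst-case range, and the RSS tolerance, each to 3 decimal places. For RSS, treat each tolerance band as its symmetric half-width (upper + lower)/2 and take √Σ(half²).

Stack each dimension's contribution:
  +A: nom +50.000 → Σnom=50.000; wc +0.500/-0.440 → slack +0.500/-0.440; half-tol=0.470, Σhalf²=0.220900
  -B: nom -37.800 → Σnom=12.200; wc +0.392/-0.280 → slack +0.892/-0.720; half-tol=0.336, Σhalf²=0.333796
  +C: nom +27.150 → Σnom=39.350; wc +0.300/-0.300 → slack +1.192/-1.020; half-tol=0.300, Σhalf²=0.423796
  -D: nom -25.760 → Σnom=13.590; wc +0.250/-0.170 → slack +1.442/-1.190; half-tol=0.210, Σhalf²=0.467896
Nominal = 13.590. Worst-case = [13.590 - 1.190, 13.590 + 1.442] = [12.400, 15.032]. RSS = √0.467896 = 0.684.

nominal=13.590 wc=[12.400,15.032] rss=0.684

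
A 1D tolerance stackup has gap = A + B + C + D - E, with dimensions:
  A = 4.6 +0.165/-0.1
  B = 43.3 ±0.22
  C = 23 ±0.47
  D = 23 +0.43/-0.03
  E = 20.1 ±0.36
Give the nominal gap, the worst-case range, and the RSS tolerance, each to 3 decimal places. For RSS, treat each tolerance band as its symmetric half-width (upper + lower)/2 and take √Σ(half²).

Stack each dimension's contribution:
  +A: nom +4.600 → Σnom=4.600; wc +0.165/-0.100 → slack +0.165/-0.100; half-tol=0.133, Σhalf²=0.017556
  +B: nom +43.300 → Σnom=47.900; wc +0.220/-0.220 → slack +0.385/-0.320; half-tol=0.220, Σhalf²=0.065956
  +C: nom +23.000 → Σnom=70.900; wc +0.470/-0.470 → slack +0.855/-0.790; half-tol=0.470, Σhalf²=0.286856
  +D: nom +23.000 → Σnom=93.900; wc +0.430/-0.030 → slack +1.285/-0.820; half-tol=0.230, Σhalf²=0.339756
  -E: nom -20.100 → Σnom=73.800; wc +0.360/-0.360 → slack +1.645/-1.180; half-tol=0.360, Σhalf²=0.469356
Nominal = 73.800. Worst-case = [73.800 - 1.180, 73.800 + 1.645] = [72.620, 75.445]. RSS = √0.469356 = 0.685.

nominal=73.800 wc=[72.620,75.445] rss=0.685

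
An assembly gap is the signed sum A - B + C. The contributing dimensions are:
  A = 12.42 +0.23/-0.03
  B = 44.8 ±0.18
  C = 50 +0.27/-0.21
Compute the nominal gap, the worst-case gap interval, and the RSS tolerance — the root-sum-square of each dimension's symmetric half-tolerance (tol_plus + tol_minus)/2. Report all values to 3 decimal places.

Stack each dimension's contribution:
  +A: nom +12.420 → Σnom=12.420; wc +0.230/-0.030 → slack +0.230/-0.030; half-tol=0.130, Σhalf²=0.016900
  -B: nom -44.800 → Σnom=-32.380; wc +0.180/-0.180 → slack +0.410/-0.210; half-tol=0.180, Σhalf²=0.049300
  +C: nom +50.000 → Σnom=17.620; wc +0.270/-0.210 → slack +0.680/-0.420; half-tol=0.240, Σhalf²=0.106900
Nominal = 17.620. Worst-case = [17.620 - 0.420, 17.620 + 0.680] = [17.200, 18.300]. RSS = √0.106900 = 0.327.

nominal=17.620 wc=[17.200,18.300] rss=0.327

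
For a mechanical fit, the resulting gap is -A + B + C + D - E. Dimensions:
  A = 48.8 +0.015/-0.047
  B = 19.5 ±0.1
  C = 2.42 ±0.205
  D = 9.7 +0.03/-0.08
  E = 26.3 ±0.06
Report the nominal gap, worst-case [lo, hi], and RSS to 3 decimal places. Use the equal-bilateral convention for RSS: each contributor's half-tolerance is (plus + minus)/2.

nominal=-43.480 wc=[-43.940,-43.038] rss=0.244

Stack each dimension's contribution:
  -A: nom -48.800 → Σnom=-48.800; wc +0.047/-0.015 → slack +0.047/-0.015; half-tol=0.031, Σhalf²=0.000961
  +B: nom +19.500 → Σnom=-29.300; wc +0.100/-0.100 → slack +0.147/-0.115; half-tol=0.100, Σhalf²=0.010961
  +C: nom +2.420 → Σnom=-26.880; wc +0.205/-0.205 → slack +0.352/-0.320; half-tol=0.205, Σhalf²=0.052986
  +D: nom +9.700 → Σnom=-17.180; wc +0.030/-0.080 → slack +0.382/-0.400; half-tol=0.055, Σhalf²=0.056011
  -E: nom -26.300 → Σnom=-43.480; wc +0.060/-0.060 → slack +0.442/-0.460; half-tol=0.060, Σhalf²=0.059611
Nominal = -43.480. Worst-case = [-43.480 - 0.460, -43.480 + 0.442] = [-43.940, -43.038]. RSS = √0.059611 = 0.244.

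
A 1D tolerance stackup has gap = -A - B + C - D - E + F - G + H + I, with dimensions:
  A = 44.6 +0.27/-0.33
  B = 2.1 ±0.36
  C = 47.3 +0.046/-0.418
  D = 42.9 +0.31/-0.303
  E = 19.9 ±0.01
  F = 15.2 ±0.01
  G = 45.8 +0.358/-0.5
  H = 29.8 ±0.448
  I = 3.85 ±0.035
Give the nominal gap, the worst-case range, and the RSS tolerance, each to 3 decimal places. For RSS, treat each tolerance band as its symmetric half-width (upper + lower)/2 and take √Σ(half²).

Stack each dimension's contribution:
  -A: nom -44.600 → Σnom=-44.600; wc +0.330/-0.270 → slack +0.330/-0.270; half-tol=0.300, Σhalf²=0.090000
  -B: nom -2.100 → Σnom=-46.700; wc +0.360/-0.360 → slack +0.690/-0.630; half-tol=0.360, Σhalf²=0.219600
  +C: nom +47.300 → Σnom=0.600; wc +0.046/-0.418 → slack +0.736/-1.048; half-tol=0.232, Σhalf²=0.273424
  -D: nom -42.900 → Σnom=-42.300; wc +0.303/-0.310 → slack +1.039/-1.358; half-tol=0.306, Σhalf²=0.367366
  -E: nom -19.900 → Σnom=-62.200; wc +0.010/-0.010 → slack +1.049/-1.368; half-tol=0.010, Σhalf²=0.367466
  +F: nom +15.200 → Σnom=-47.000; wc +0.010/-0.010 → slack +1.059/-1.378; half-tol=0.010, Σhalf²=0.367566
  -G: nom -45.800 → Σnom=-92.800; wc +0.500/-0.358 → slack +1.559/-1.736; half-tol=0.429, Σhalf²=0.551607
  +H: nom +29.800 → Σnom=-63.000; wc +0.448/-0.448 → slack +2.007/-2.184; half-tol=0.448, Σhalf²=0.752311
  +I: nom +3.850 → Σnom=-59.150; wc +0.035/-0.035 → slack +2.042/-2.219; half-tol=0.035, Σhalf²=0.753536
Nominal = -59.150. Worst-case = [-59.150 - 2.219, -59.150 + 2.042] = [-61.369, -57.108]. RSS = √0.753536 = 0.868.

nominal=-59.150 wc=[-61.369,-57.108] rss=0.868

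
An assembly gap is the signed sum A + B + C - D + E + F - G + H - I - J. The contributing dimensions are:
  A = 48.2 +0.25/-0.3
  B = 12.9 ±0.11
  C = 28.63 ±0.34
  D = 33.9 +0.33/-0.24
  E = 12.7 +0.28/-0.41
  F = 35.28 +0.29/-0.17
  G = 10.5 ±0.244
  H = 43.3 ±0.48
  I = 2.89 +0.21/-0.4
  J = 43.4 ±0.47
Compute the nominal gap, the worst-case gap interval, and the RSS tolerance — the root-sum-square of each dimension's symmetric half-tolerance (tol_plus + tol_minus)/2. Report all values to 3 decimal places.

nominal=90.320 wc=[87.256,93.424] rss=1.030

Stack each dimension's contribution:
  +A: nom +48.200 → Σnom=48.200; wc +0.250/-0.300 → slack +0.250/-0.300; half-tol=0.275, Σhalf²=0.075625
  +B: nom +12.900 → Σnom=61.100; wc +0.110/-0.110 → slack +0.360/-0.410; half-tol=0.110, Σhalf²=0.087725
  +C: nom +28.630 → Σnom=89.730; wc +0.340/-0.340 → slack +0.700/-0.750; half-tol=0.340, Σhalf²=0.203325
  -D: nom -33.900 → Σnom=55.830; wc +0.240/-0.330 → slack +0.940/-1.080; half-tol=0.285, Σhalf²=0.284550
  +E: nom +12.700 → Σnom=68.530; wc +0.280/-0.410 → slack +1.220/-1.490; half-tol=0.345, Σhalf²=0.403575
  +F: nom +35.280 → Σnom=103.810; wc +0.290/-0.170 → slack +1.510/-1.660; half-tol=0.230, Σhalf²=0.456475
  -G: nom -10.500 → Σnom=93.310; wc +0.244/-0.244 → slack +1.754/-1.904; half-tol=0.244, Σhalf²=0.516011
  +H: nom +43.300 → Σnom=136.610; wc +0.480/-0.480 → slack +2.234/-2.384; half-tol=0.480, Σhalf²=0.746411
  -I: nom -2.890 → Σnom=133.720; wc +0.400/-0.210 → slack +2.634/-2.594; half-tol=0.305, Σhalf²=0.839436
  -J: nom -43.400 → Σnom=90.320; wc +0.470/-0.470 → slack +3.104/-3.064; half-tol=0.470, Σhalf²=1.060336
Nominal = 90.320. Worst-case = [90.320 - 3.064, 90.320 + 3.104] = [87.256, 93.424]. RSS = √1.060336 = 1.030.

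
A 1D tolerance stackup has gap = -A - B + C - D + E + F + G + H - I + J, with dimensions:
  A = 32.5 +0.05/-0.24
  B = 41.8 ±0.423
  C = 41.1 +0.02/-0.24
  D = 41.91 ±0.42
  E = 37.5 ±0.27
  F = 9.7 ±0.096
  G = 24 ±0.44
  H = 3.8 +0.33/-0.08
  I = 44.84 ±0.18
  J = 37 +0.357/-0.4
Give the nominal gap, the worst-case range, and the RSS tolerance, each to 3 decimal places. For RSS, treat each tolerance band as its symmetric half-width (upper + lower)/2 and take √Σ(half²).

Stack each dimension's contribution:
  -A: nom -32.500 → Σnom=-32.500; wc +0.240/-0.050 → slack +0.240/-0.050; half-tol=0.145, Σhalf²=0.021025
  -B: nom -41.800 → Σnom=-74.300; wc +0.423/-0.423 → slack +0.663/-0.473; half-tol=0.423, Σhalf²=0.199954
  +C: nom +41.100 → Σnom=-33.200; wc +0.020/-0.240 → slack +0.683/-0.713; half-tol=0.130, Σhalf²=0.216854
  -D: nom -41.910 → Σnom=-75.110; wc +0.420/-0.420 → slack +1.103/-1.133; half-tol=0.420, Σhalf²=0.393254
  +E: nom +37.500 → Σnom=-37.610; wc +0.270/-0.270 → slack +1.373/-1.403; half-tol=0.270, Σhalf²=0.466154
  +F: nom +9.700 → Σnom=-27.910; wc +0.096/-0.096 → slack +1.469/-1.499; half-tol=0.096, Σhalf²=0.475370
  +G: nom +24.000 → Σnom=-3.910; wc +0.440/-0.440 → slack +1.909/-1.939; half-tol=0.440, Σhalf²=0.668970
  +H: nom +3.800 → Σnom=-0.110; wc +0.330/-0.080 → slack +2.239/-2.019; half-tol=0.205, Σhalf²=0.710995
  -I: nom -44.840 → Σnom=-44.950; wc +0.180/-0.180 → slack +2.419/-2.199; half-tol=0.180, Σhalf²=0.743395
  +J: nom +37.000 → Σnom=-7.950; wc +0.357/-0.400 → slack +2.776/-2.599; half-tol=0.379, Σhalf²=0.886657
Nominal = -7.950. Worst-case = [-7.950 - 2.599, -7.950 + 2.776] = [-10.549, -5.174]. RSS = √0.886657 = 0.942.

nominal=-7.950 wc=[-10.549,-5.174] rss=0.942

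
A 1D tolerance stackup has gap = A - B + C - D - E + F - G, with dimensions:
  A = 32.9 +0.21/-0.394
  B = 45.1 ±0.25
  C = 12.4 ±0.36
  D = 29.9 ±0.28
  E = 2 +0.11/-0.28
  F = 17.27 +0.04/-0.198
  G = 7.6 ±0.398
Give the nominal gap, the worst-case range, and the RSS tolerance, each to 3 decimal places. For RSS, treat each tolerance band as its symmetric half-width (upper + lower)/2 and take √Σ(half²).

Stack each dimension's contribution:
  +A: nom +32.900 → Σnom=32.900; wc +0.210/-0.394 → slack +0.210/-0.394; half-tol=0.302, Σhalf²=0.091204
  -B: nom -45.100 → Σnom=-12.200; wc +0.250/-0.250 → slack +0.460/-0.644; half-tol=0.250, Σhalf²=0.153704
  +C: nom +12.400 → Σnom=0.200; wc +0.360/-0.360 → slack +0.820/-1.004; half-tol=0.360, Σhalf²=0.283304
  -D: nom -29.900 → Σnom=-29.700; wc +0.280/-0.280 → slack +1.100/-1.284; half-tol=0.280, Σhalf²=0.361704
  -E: nom -2.000 → Σnom=-31.700; wc +0.280/-0.110 → slack +1.380/-1.394; half-tol=0.195, Σhalf²=0.399729
  +F: nom +17.270 → Σnom=-14.430; wc +0.040/-0.198 → slack +1.420/-1.592; half-tol=0.119, Σhalf²=0.413890
  -G: nom -7.600 → Σnom=-22.030; wc +0.398/-0.398 → slack +1.818/-1.990; half-tol=0.398, Σhalf²=0.572294
Nominal = -22.030. Worst-case = [-22.030 - 1.990, -22.030 + 1.818] = [-24.020, -20.212]. RSS = √0.572294 = 0.757.

nominal=-22.030 wc=[-24.020,-20.212] rss=0.757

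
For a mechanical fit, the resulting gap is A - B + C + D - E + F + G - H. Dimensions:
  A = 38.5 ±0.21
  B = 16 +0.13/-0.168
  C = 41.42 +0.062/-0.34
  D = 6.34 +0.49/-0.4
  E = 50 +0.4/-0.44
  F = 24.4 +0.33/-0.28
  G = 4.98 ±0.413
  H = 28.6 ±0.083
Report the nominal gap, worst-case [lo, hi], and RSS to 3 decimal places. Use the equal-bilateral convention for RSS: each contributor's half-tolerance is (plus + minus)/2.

nominal=21.040 wc=[18.784,23.236] rss=0.867

Stack each dimension's contribution:
  +A: nom +38.500 → Σnom=38.500; wc +0.210/-0.210 → slack +0.210/-0.210; half-tol=0.210, Σhalf²=0.044100
  -B: nom -16.000 → Σnom=22.500; wc +0.168/-0.130 → slack +0.378/-0.340; half-tol=0.149, Σhalf²=0.066301
  +C: nom +41.420 → Σnom=63.920; wc +0.062/-0.340 → slack +0.440/-0.680; half-tol=0.201, Σhalf²=0.106702
  +D: nom +6.340 → Σnom=70.260; wc +0.490/-0.400 → slack +0.930/-1.080; half-tol=0.445, Σhalf²=0.304727
  -E: nom -50.000 → Σnom=20.260; wc +0.440/-0.400 → slack +1.370/-1.480; half-tol=0.420, Σhalf²=0.481127
  +F: nom +24.400 → Σnom=44.660; wc +0.330/-0.280 → slack +1.700/-1.760; half-tol=0.305, Σhalf²=0.574152
  +G: nom +4.980 → Σnom=49.640; wc +0.413/-0.413 → slack +2.113/-2.173; half-tol=0.413, Σhalf²=0.744721
  -H: nom -28.600 → Σnom=21.040; wc +0.083/-0.083 → slack +2.196/-2.256; half-tol=0.083, Σhalf²=0.751610
Nominal = 21.040. Worst-case = [21.040 - 2.256, 21.040 + 2.196] = [18.784, 23.236]. RSS = √0.751610 = 0.867.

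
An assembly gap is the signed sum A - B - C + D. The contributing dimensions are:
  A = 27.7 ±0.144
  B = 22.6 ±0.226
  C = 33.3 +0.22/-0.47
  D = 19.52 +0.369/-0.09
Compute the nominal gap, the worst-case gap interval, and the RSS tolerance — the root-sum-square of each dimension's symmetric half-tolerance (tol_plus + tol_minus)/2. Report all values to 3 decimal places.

Stack each dimension's contribution:
  +A: nom +27.700 → Σnom=27.700; wc +0.144/-0.144 → slack +0.144/-0.144; half-tol=0.144, Σhalf²=0.020736
  -B: nom -22.600 → Σnom=5.100; wc +0.226/-0.226 → slack +0.370/-0.370; half-tol=0.226, Σhalf²=0.071812
  -C: nom -33.300 → Σnom=-28.200; wc +0.470/-0.220 → slack +0.840/-0.590; half-tol=0.345, Σhalf²=0.190837
  +D: nom +19.520 → Σnom=-8.680; wc +0.369/-0.090 → slack +1.209/-0.680; half-tol=0.229, Σhalf²=0.243507
Nominal = -8.680. Worst-case = [-8.680 - 0.680, -8.680 + 1.209] = [-9.360, -7.471]. RSS = √0.243507 = 0.493.

nominal=-8.680 wc=[-9.360,-7.471] rss=0.493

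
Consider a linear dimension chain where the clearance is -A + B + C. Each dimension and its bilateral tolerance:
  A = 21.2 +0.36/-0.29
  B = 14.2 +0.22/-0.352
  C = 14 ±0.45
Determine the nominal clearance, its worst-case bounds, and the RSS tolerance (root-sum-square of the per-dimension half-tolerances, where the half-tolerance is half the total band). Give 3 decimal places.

Stack each dimension's contribution:
  -A: nom -21.200 → Σnom=-21.200; wc +0.290/-0.360 → slack +0.290/-0.360; half-tol=0.325, Σhalf²=0.105625
  +B: nom +14.200 → Σnom=-7.000; wc +0.220/-0.352 → slack +0.510/-0.712; half-tol=0.286, Σhalf²=0.187421
  +C: nom +14.000 → Σnom=7.000; wc +0.450/-0.450 → slack +0.960/-1.162; half-tol=0.450, Σhalf²=0.389921
Nominal = 7.000. Worst-case = [7.000 - 1.162, 7.000 + 0.960] = [5.838, 7.960]. RSS = √0.389921 = 0.624.

nominal=7.000 wc=[5.838,7.960] rss=0.624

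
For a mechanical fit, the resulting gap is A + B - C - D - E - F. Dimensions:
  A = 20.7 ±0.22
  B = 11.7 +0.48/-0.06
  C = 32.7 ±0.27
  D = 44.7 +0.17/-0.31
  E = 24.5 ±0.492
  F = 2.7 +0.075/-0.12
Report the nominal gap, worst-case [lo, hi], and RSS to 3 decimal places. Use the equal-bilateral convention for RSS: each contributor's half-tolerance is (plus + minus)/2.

Stack each dimension's contribution:
  +A: nom +20.700 → Σnom=20.700; wc +0.220/-0.220 → slack +0.220/-0.220; half-tol=0.220, Σhalf²=0.048400
  +B: nom +11.700 → Σnom=32.400; wc +0.480/-0.060 → slack +0.700/-0.280; half-tol=0.270, Σhalf²=0.121300
  -C: nom -32.700 → Σnom=-0.300; wc +0.270/-0.270 → slack +0.970/-0.550; half-tol=0.270, Σhalf²=0.194200
  -D: nom -44.700 → Σnom=-45.000; wc +0.310/-0.170 → slack +1.280/-0.720; half-tol=0.240, Σhalf²=0.251800
  -E: nom -24.500 → Σnom=-69.500; wc +0.492/-0.492 → slack +1.772/-1.212; half-tol=0.492, Σhalf²=0.493864
  -F: nom -2.700 → Σnom=-72.200; wc +0.120/-0.075 → slack +1.892/-1.287; half-tol=0.098, Σhalf²=0.503370
Nominal = -72.200. Worst-case = [-72.200 - 1.287, -72.200 + 1.892] = [-73.487, -70.308]. RSS = √0.503370 = 0.709.

nominal=-72.200 wc=[-73.487,-70.308] rss=0.709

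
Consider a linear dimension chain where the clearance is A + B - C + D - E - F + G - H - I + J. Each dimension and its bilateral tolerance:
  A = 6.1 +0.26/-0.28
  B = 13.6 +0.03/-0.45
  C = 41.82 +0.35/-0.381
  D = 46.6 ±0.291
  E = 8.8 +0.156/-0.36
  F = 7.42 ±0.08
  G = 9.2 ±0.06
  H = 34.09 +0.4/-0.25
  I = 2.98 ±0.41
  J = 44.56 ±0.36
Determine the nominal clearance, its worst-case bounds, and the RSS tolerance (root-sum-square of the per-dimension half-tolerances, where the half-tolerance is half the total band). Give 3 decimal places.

Stack each dimension's contribution:
  +A: nom +6.100 → Σnom=6.100; wc +0.260/-0.280 → slack +0.260/-0.280; half-tol=0.270, Σhalf²=0.072900
  +B: nom +13.600 → Σnom=19.700; wc +0.030/-0.450 → slack +0.290/-0.730; half-tol=0.240, Σhalf²=0.130500
  -C: nom -41.820 → Σnom=-22.120; wc +0.381/-0.350 → slack +0.671/-1.080; half-tol=0.365, Σhalf²=0.264090
  +D: nom +46.600 → Σnom=24.480; wc +0.291/-0.291 → slack +0.962/-1.371; half-tol=0.291, Σhalf²=0.348771
  -E: nom -8.800 → Σnom=15.680; wc +0.360/-0.156 → slack +1.322/-1.527; half-tol=0.258, Σhalf²=0.415335
  -F: nom -7.420 → Σnom=8.260; wc +0.080/-0.080 → slack +1.402/-1.607; half-tol=0.080, Σhalf²=0.421735
  +G: nom +9.200 → Σnom=17.460; wc +0.060/-0.060 → slack +1.462/-1.667; half-tol=0.060, Σhalf²=0.425335
  -H: nom -34.090 → Σnom=-16.630; wc +0.250/-0.400 → slack +1.712/-2.067; half-tol=0.325, Σhalf²=0.530960
  -I: nom -2.980 → Σnom=-19.610; wc +0.410/-0.410 → slack +2.122/-2.477; half-tol=0.410, Σhalf²=0.699060
  +J: nom +44.560 → Σnom=24.950; wc +0.360/-0.360 → slack +2.482/-2.837; half-tol=0.360, Σhalf²=0.828660
Nominal = 24.950. Worst-case = [24.950 - 2.837, 24.950 + 2.482] = [22.113, 27.432]. RSS = √0.828660 = 0.910.

nominal=24.950 wc=[22.113,27.432] rss=0.910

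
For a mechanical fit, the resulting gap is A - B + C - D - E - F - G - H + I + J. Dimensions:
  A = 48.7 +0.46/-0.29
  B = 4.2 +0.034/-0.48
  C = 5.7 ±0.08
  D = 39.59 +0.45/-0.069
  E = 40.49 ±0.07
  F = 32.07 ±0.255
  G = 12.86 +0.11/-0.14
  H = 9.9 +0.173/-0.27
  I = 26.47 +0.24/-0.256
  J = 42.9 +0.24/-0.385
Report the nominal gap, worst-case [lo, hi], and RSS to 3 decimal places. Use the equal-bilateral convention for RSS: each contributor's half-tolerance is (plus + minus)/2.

nominal=-15.340 wc=[-17.443,-13.036] rss=0.758

Stack each dimension's contribution:
  +A: nom +48.700 → Σnom=48.700; wc +0.460/-0.290 → slack +0.460/-0.290; half-tol=0.375, Σhalf²=0.140625
  -B: nom -4.200 → Σnom=44.500; wc +0.480/-0.034 → slack +0.940/-0.324; half-tol=0.257, Σhalf²=0.206674
  +C: nom +5.700 → Σnom=50.200; wc +0.080/-0.080 → slack +1.020/-0.404; half-tol=0.080, Σhalf²=0.213074
  -D: nom -39.590 → Σnom=10.610; wc +0.069/-0.450 → slack +1.089/-0.854; half-tol=0.260, Σhalf²=0.280414
  -E: nom -40.490 → Σnom=-29.880; wc +0.070/-0.070 → slack +1.159/-0.924; half-tol=0.070, Σhalf²=0.285314
  -F: nom -32.070 → Σnom=-61.950; wc +0.255/-0.255 → slack +1.414/-1.179; half-tol=0.255, Σhalf²=0.350339
  -G: nom -12.860 → Σnom=-74.810; wc +0.140/-0.110 → slack +1.554/-1.289; half-tol=0.125, Σhalf²=0.365964
  -H: nom -9.900 → Σnom=-84.710; wc +0.270/-0.173 → slack +1.824/-1.462; half-tol=0.222, Σhalf²=0.415026
  +I: nom +26.470 → Σnom=-58.240; wc +0.240/-0.256 → slack +2.064/-1.718; half-tol=0.248, Σhalf²=0.476530
  +J: nom +42.900 → Σnom=-15.340; wc +0.240/-0.385 → slack +2.304/-2.103; half-tol=0.312, Σhalf²=0.574187
Nominal = -15.340. Worst-case = [-15.340 - 2.103, -15.340 + 2.304] = [-17.443, -13.036]. RSS = √0.574187 = 0.758.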